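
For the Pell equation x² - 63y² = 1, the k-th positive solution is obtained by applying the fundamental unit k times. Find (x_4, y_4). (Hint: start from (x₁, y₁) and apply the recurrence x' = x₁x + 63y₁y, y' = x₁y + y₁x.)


Step 1: Find the fundamental solution (x₁, y₁) of x² - 63y² = 1.
  Expand √63 as a continued fraction. a₀ = ⌊√63⌋ = 7; iterate m_{k+1} = d_k·a_k − m_k, d_{k+1} = (63 − m_{k+1}²)/d_k, a_{k+1} = ⌊(a₀ + m_{k+1})/d_{k+1}⌋ (starting m₀ = 0, d₀ = 1), with convergents p_k = a_k·p_{k-1} + p_{k-2}, q_k = a_k·q_{k-1} + q_{k-2} (p₋₁ = 1, q₋₁ = 0):
  k = 0: a₀ = 7; p₀/q₀ = 7/1; p₀² − 63·q₀² = 49 − 63 = -14.
  k = 1: m = 7, d = 14, a = ⌊(7 + 7)/14⌋ = 1; p/q = (1·7 + 1)/(1·1 + 0) = 8/1; p² − 63·q² = 64 − 63 = 1.
  The first convergent with p² − 63·q² = 1 gives the fundamental solution (x₁, y₁) = (8, 1).
Step 2: Apply the recurrence (x_{n+1}, y_{n+1}) = (x₁x_n + 63y₁y_n, x₁y_n + y₁x_n) repeatedly.
  From (x_1, y_1) = (8, 1): x_2 = 8·8 + 63·1·1 = 127; y_2 = 8·1 + 1·8 = 16.
  From (x_2, y_2) = (127, 16): x_3 = 8·127 + 63·1·16 = 2024; y_3 = 8·16 + 1·127 = 255.
  From (x_3, y_3) = (2024, 255): x_4 = 8·2024 + 63·1·255 = 32257; y_4 = 8·255 + 1·2024 = 4064.
Step 3: Verify x_4² - 63·y_4² = 1040514049 - 1040514048 = 1 (should be 1). ✓

(x_1, y_1) = (8, 1); (x_4, y_4) = (32257, 4064).


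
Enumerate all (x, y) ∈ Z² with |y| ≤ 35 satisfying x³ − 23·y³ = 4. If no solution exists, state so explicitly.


The equation is x³ - 23y³ = 4. For fixed y, x³ = 23·y³ + 4, so a solution requires the RHS to be a perfect cube.
Strategy: iterate y from -35 to 35, compute RHS = 23·y³ + 4, and check whether it is a (positive or negative) perfect cube.
Check small values of y:
  y = 0: RHS = 4 is not a perfect cube.
  y = 1: RHS = 27 = (3)³ ⇒ x = 3 works.
  y = -1: RHS = -19 is not a perfect cube.
  y = 2: RHS = 188 is not a perfect cube.
  y = -2: RHS = -180 is not a perfect cube.
  y = 3: RHS = 625 is not a perfect cube.
  y = -3: RHS = -617 is not a perfect cube.
Continuing the search up to |y| = 35 finds no further solutions beyond those listed.
Collected solutions: (3, 1).

Solutions (with |y| ≤ 35): (3, 1).


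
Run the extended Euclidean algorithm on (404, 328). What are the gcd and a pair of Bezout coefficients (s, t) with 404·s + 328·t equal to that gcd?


Euclidean algorithm on (404, 328) — divide until remainder is 0:
  404 = 1 · 328 + 76
  328 = 4 · 76 + 24
  76 = 3 · 24 + 4
  24 = 6 · 4 + 0
gcd(404, 328) = 4.
Track Bezout coefficients alongside the remainders: start with r₀ = 404 = a·1 + b·0 (s = 1, t = 0) and r₁ = 328 = a·0 + b·1 (s = 0, t = 1); each new remainder r_{k+1} = r_{k-1} − q_k·r_k inherits s_{k+1} = s_{k-1} − q_k·s_k, t_{k+1} = t_{k-1} − q_k·t_k, so r_k = a·s_k + b·t_k at every step:
  q = 1: r = 76, s = 1 − 1·0 = 1, t = 0 − 1·1 = -1  (check: 404·1 + 328·(-1) = 76)
  q = 4: r = 24, s = 0 − 4·1 = -4, t = 1 − 4·(-1) = 5  (check: 404·(-4) + 328·5 = 24)
  q = 3: r = 4, s = 1 − 3·(-4) = 13, t = -1 − 3·5 = -16  (check: 404·13 + 328·(-16) = 4)
The row with r = 4 (the gcd) gives the Bezout coefficients s = 13, t = -16.
Result: 404 · (13) + 328 · (-16) = 4.

gcd(404, 328) = 4; s = 13, t = -16 (check: 404·13 + 328·(-16) = 4).


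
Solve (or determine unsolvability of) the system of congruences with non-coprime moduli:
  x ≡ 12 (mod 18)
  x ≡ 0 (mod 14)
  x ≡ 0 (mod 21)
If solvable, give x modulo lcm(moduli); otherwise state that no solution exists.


Moduli 18, 14, 21 are not pairwise coprime, so CRT works modulo lcm(m_i) when all pairwise compatibility conditions hold.
Pairwise compatibility: gcd(m_i, m_j) must divide a_i - a_j for every pair.
Merge one congruence at a time:
  Start: x ≡ 12 (mod 18).
  Combine with x ≡ 0 (mod 14): gcd(18, 14) = 2; 0 - 12 = -12, which IS divisible by 2, so compatible.
    Write x = 12 + 18·t and substitute into x ≡ 0 (mod 14): 18·t ≡ 0 − 12 = -12 (mod 14).
    Divide the congruence (and modulus) by g = 2: 9·t ≡ -6 (mod 7).
    Reduce coefficients mod 7: 2·t ≡ 1 (mod 7).
    The inverse of 2 mod 7 is 4 (since 2·4 = 8 = 1·7 + 1), so t ≡ 4·1 = 4 ≡ 4 (mod 7).
    Then x = 12 + 18·4 = 84, valid modulo lcm(18, 14) = 126: x ≡ 84 (mod 126).
  Combine with x ≡ 0 (mod 21): gcd(126, 21) = 21; 0 - 84 = -84, which IS divisible by 21, so compatible.
    Write x = 84 + 126·t and substitute into x ≡ 0 (mod 21): 126·t ≡ 0 − 84 = -84 (mod 21).
    Divide the congruence (and modulus) by g = 21: 6·t ≡ -4 (mod 1).
    Modulo 1 every t works; take t = 0.
    Then x = 84 + 126·0 = 84, valid modulo lcm(126, 21) = 126: x ≡ 84 (mod 126).
Verify: 84 mod 18 = 12, 84 mod 14 = 0, 84 mod 21 = 0.

x ≡ 84 (mod 126).


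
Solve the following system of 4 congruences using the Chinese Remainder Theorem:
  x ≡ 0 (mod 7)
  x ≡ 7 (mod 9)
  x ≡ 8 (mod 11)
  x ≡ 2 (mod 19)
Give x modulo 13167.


Product of moduli M = 7 · 9 · 11 · 19 = 13167.
Merge one congruence at a time:
  Start: x ≡ 0 (mod 7).
  Combine with x ≡ 7 (mod 9); new modulus lcm = 63.
    Write x = 0 + 7·t and substitute into x ≡ 7 (mod 9): 7·t ≡ 7 − 0 = 7 (mod 9).
    The inverse of 7 mod 9 is 4 (since 7·4 = 28 = 3·9 + 1), so t ≡ 4·7 = 28 ≡ 1 (mod 9).
    Then x = 0 + 7·1 = 7, valid modulo lcm(7, 9) = 63: x ≡ 7 (mod 63).
  Combine with x ≡ 8 (mod 11); new modulus lcm = 693.
    Write x = 7 + 63·t and substitute into x ≡ 8 (mod 11): 63·t ≡ 8 − 7 = 1 (mod 11).
    Reduce coefficients mod 11: 8·t ≡ 1 (mod 11).
    The inverse of 8 mod 11 is 7 (since 8·7 = 56 = 5·11 + 1), so t ≡ 7·1 = 7 ≡ 7 (mod 11).
    Then x = 7 + 63·7 = 448, valid modulo lcm(63, 11) = 693: x ≡ 448 (mod 693).
  Combine with x ≡ 2 (mod 19); new modulus lcm = 13167.
    Write x = 448 + 693·t and substitute into x ≡ 2 (mod 19): 693·t ≡ 2 − 448 = -446 (mod 19).
    Reduce coefficients mod 19: 9·t ≡ 10 (mod 19).
    The inverse of 9 mod 19 is 17 (since 9·17 = 153 = 8·19 + 1), so t ≡ 17·10 = 170 ≡ 18 (mod 19).
    Then x = 448 + 693·18 = 12922, valid modulo lcm(693, 19) = 13167: x ≡ 12922 (mod 13167).
Verify against each original: 12922 mod 7 = 0, 12922 mod 9 = 7, 12922 mod 11 = 8, 12922 mod 19 = 2.

x ≡ 12922 (mod 13167).


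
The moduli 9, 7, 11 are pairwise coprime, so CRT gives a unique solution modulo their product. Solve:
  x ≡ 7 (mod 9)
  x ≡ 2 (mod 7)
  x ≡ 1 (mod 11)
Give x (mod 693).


Moduli 9, 7, 11 are pairwise coprime; by CRT there is a unique solution modulo M = 9 · 7 · 11 = 693.
Solve pairwise, accumulating the modulus:
  Start with x ≡ 7 (mod 9).
  Combine with x ≡ 2 (mod 7): since gcd(9, 7) = 1, we get a unique residue mod 63.
    Write x = 7 + 9·t and substitute into x ≡ 2 (mod 7): 9·t ≡ 2 − 7 = -5 (mod 7).
    Reduce coefficients mod 7: 2·t ≡ 2 (mod 7).
    The inverse of 2 mod 7 is 4 (since 2·4 = 8 = 1·7 + 1), so t ≡ 4·2 = 8 ≡ 1 (mod 7).
    Then x = 7 + 9·1 = 16, valid modulo lcm(9, 7) = 63: x ≡ 16 (mod 63).
  Combine with x ≡ 1 (mod 11): since gcd(63, 11) = 1, we get a unique residue mod 693.
    Write x = 16 + 63·t and substitute into x ≡ 1 (mod 11): 63·t ≡ 1 − 16 = -15 (mod 11).
    Reduce coefficients mod 11: 8·t ≡ 7 (mod 11).
    The inverse of 8 mod 11 is 7 (since 8·7 = 56 = 5·11 + 1), so t ≡ 7·7 = 49 ≡ 5 (mod 11).
    Then x = 16 + 63·5 = 331, valid modulo lcm(63, 11) = 693: x ≡ 331 (mod 693).
Verify: 331 mod 9 = 7 ✓, 331 mod 7 = 2 ✓, 331 mod 11 = 1 ✓.

x ≡ 331 (mod 693).


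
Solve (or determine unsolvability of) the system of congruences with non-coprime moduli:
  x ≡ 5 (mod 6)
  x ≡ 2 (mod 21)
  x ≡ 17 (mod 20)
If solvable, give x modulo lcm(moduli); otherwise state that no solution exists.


Moduli 6, 21, 20 are not pairwise coprime, so CRT works modulo lcm(m_i) when all pairwise compatibility conditions hold.
Pairwise compatibility: gcd(m_i, m_j) must divide a_i - a_j for every pair.
Merge one congruence at a time:
  Start: x ≡ 5 (mod 6).
  Combine with x ≡ 2 (mod 21): gcd(6, 21) = 3; 2 - 5 = -3, which IS divisible by 3, so compatible.
    Write x = 5 + 6·t and substitute into x ≡ 2 (mod 21): 6·t ≡ 2 − 5 = -3 (mod 21).
    Divide the congruence (and modulus) by g = 3: 2·t ≡ -1 (mod 7).
    Reduce coefficients mod 7: 2·t ≡ 6 (mod 7).
    The inverse of 2 mod 7 is 4 (since 2·4 = 8 = 1·7 + 1), so t ≡ 4·6 = 24 ≡ 3 (mod 7).
    Then x = 5 + 6·3 = 23, valid modulo lcm(6, 21) = 42: x ≡ 23 (mod 42).
  Combine with x ≡ 17 (mod 20): gcd(42, 20) = 2; 17 - 23 = -6, which IS divisible by 2, so compatible.
    Write x = 23 + 42·t and substitute into x ≡ 17 (mod 20): 42·t ≡ 17 − 23 = -6 (mod 20).
    Divide the congruence (and modulus) by g = 2: 21·t ≡ -3 (mod 10).
    Reduce coefficients mod 10: 1·t ≡ 7 (mod 10).
    So t ≡ 7 (mod 10).
    Then x = 23 + 42·7 = 317, valid modulo lcm(42, 20) = 420: x ≡ 317 (mod 420).
Verify: 317 mod 6 = 5, 317 mod 21 = 2, 317 mod 20 = 17.

x ≡ 317 (mod 420).


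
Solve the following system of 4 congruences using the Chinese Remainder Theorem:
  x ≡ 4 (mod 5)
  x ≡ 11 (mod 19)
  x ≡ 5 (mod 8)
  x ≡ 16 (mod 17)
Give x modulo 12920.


Product of moduli M = 5 · 19 · 8 · 17 = 12920.
Merge one congruence at a time:
  Start: x ≡ 4 (mod 5).
  Combine with x ≡ 11 (mod 19); new modulus lcm = 95.
    Write x = 4 + 5·t and substitute into x ≡ 11 (mod 19): 5·t ≡ 11 − 4 = 7 (mod 19).
    The inverse of 5 mod 19 is 4 (since 5·4 = 20 = 1·19 + 1), so t ≡ 4·7 = 28 ≡ 9 (mod 19).
    Then x = 4 + 5·9 = 49, valid modulo lcm(5, 19) = 95: x ≡ 49 (mod 95).
  Combine with x ≡ 5 (mod 8); new modulus lcm = 760.
    Write x = 49 + 95·t and substitute into x ≡ 5 (mod 8): 95·t ≡ 5 − 49 = -44 (mod 8).
    Reduce coefficients mod 8: 7·t ≡ 4 (mod 8).
    The inverse of 7 mod 8 is 7 (since 7·7 = 49 = 6·8 + 1), so t ≡ 7·4 = 28 ≡ 4 (mod 8).
    Then x = 49 + 95·4 = 429, valid modulo lcm(95, 8) = 760: x ≡ 429 (mod 760).
  Combine with x ≡ 16 (mod 17); new modulus lcm = 12920.
    Write x = 429 + 760·t and substitute into x ≡ 16 (mod 17): 760·t ≡ 16 − 429 = -413 (mod 17).
    Reduce coefficients mod 17: 12·t ≡ 12 (mod 17).
    The inverse of 12 mod 17 is 10 (since 12·10 = 120 = 7·17 + 1), so t ≡ 10·12 = 120 ≡ 1 (mod 17).
    Then x = 429 + 760·1 = 1189, valid modulo lcm(760, 17) = 12920: x ≡ 1189 (mod 12920).
Verify against each original: 1189 mod 5 = 4, 1189 mod 19 = 11, 1189 mod 8 = 5, 1189 mod 17 = 16.

x ≡ 1189 (mod 12920).


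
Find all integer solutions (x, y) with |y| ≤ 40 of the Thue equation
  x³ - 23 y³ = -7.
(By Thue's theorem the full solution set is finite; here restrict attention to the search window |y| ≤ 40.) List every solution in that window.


The equation is x³ - 23y³ = -7. For fixed y, x³ = 23·y³ − 7, so a solution requires the RHS to be a perfect cube.
Strategy: iterate y from -40 to 40, compute RHS = 23·y³ − 7, and check whether it is a (positive or negative) perfect cube.
Check small values of y:
  y = 0: RHS = -7 is not a perfect cube.
  y = 1: RHS = 16 is not a perfect cube.
  y = -1: RHS = -30 is not a perfect cube.
  y = 2: RHS = 177 is not a perfect cube.
  y = -2: RHS = -191 is not a perfect cube.
  y = 3: RHS = 614 is not a perfect cube.
  y = -3: RHS = -628 is not a perfect cube.
Continuing the search up to |y| = 40 finds no solutions either.
No (x, y) in the scanned range satisfies the equation.

No integer solutions with |y| ≤ 40.


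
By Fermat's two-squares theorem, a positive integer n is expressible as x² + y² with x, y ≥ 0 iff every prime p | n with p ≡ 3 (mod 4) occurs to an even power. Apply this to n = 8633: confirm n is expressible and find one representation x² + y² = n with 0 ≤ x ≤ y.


Step 1: Factor n = 8633 = 89 · 97.
Step 2: Check the mod-4 condition on each prime factor: 89 ≡ 1 (mod 4), exponent 1; 97 ≡ 1 (mod 4), exponent 1.
All primes ≡ 3 (mod 4) appear to even exponent (or don't appear), so by the two-squares theorem n IS expressible as a sum of two squares.
Step 3: Build a representation. Here n = 89 · 97 is a product of primes ≡ 1 (mod 4). Each prime p ≡ 1 (mod 4) is itself a sum of two squares; find a² by testing p − a² for a perfect square:
  89: 89 − 1² = 88, 89 − 2² = 85, 89 − 3² = 80, 89 − 4² = 73, 89 − 5² = 64 = 8² ⇒ 89 = 5² + 8².
  97: 97 − 1² = 96, 97 − 2² = 93, 97 − 3² = 88, 97 − 4² = 81 = 9² ⇒ 97 = 4² + 9².
  Combine using the Brahmagupta–Fibonacci identity (a² + b²)(c² + d²) = (ac − bd)² + (ad + bc)² = (ac + bd)² + (ad − bc)²:
  89 · 97 = 8633: from (5² + 8²)(4² + 9²), take (5·4 − 8·9, 5·9 + 8·4) = (20 − 72, 45 + 32) = (-52, 77); dropping signs (only squares matter) gives (52, 77); check 52² + 77² = 2704 + 5929 = 8633 ✓.
Step 4: Order so x ≤ y and verify: 52² + 77² = 2704 + 5929 = 8633 = n. ✓

n = 8633 = 52² + 77² (one valid representation with x ≤ y).


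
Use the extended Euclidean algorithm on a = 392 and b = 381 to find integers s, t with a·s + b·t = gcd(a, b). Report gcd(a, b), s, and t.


Euclidean algorithm on (392, 381) — divide until remainder is 0:
  392 = 1 · 381 + 11
  381 = 34 · 11 + 7
  11 = 1 · 7 + 4
  7 = 1 · 4 + 3
  4 = 1 · 3 + 1
  3 = 3 · 1 + 0
gcd(392, 381) = 1.
Track Bezout coefficients alongside the remainders: start with r₀ = 392 = a·1 + b·0 (s = 1, t = 0) and r₁ = 381 = a·0 + b·1 (s = 0, t = 1); each new remainder r_{k+1} = r_{k-1} − q_k·r_k inherits s_{k+1} = s_{k-1} − q_k·s_k, t_{k+1} = t_{k-1} − q_k·t_k, so r_k = a·s_k + b·t_k at every step:
  q = 1: r = 11, s = 1 − 1·0 = 1, t = 0 − 1·1 = -1  (check: 392·1 + 381·(-1) = 11)
  q = 34: r = 7, s = 0 − 34·1 = -34, t = 1 − 34·(-1) = 35  (check: 392·(-34) + 381·35 = 7)
  q = 1: r = 4, s = 1 − 1·(-34) = 35, t = -1 − 1·35 = -36  (check: 392·35 + 381·(-36) = 4)
  q = 1: r = 3, s = -34 − 1·35 = -69, t = 35 − 1·(-36) = 71  (check: 392·(-69) + 381·71 = 3)
  q = 1: r = 1, s = 35 − 1·(-69) = 104, t = -36 − 1·71 = -107  (check: 392·104 + 381·(-107) = 1)
The row with r = 1 (the gcd) gives the Bezout coefficients s = 104, t = -107.
Result: 392 · (104) + 381 · (-107) = 1.

gcd(392, 381) = 1; s = 104, t = -107 (check: 392·104 + 381·(-107) = 1).


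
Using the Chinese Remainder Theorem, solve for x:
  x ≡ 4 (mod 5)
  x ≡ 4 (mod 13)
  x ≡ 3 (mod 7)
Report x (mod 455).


Moduli 5, 13, 7 are pairwise coprime; by CRT there is a unique solution modulo M = 5 · 13 · 7 = 455.
Solve pairwise, accumulating the modulus:
  Start with x ≡ 4 (mod 5).
  Combine with x ≡ 4 (mod 13): since gcd(5, 13) = 1, we get a unique residue mod 65.
    Write x = 4 + 5·t and substitute into x ≡ 4 (mod 13): 5·t ≡ 4 − 4 = 0 (mod 13).
    The inverse of 5 mod 13 is 8 (since 5·8 = 40 = 3·13 + 1), so t ≡ 8·0 = 0 ≡ 0 (mod 13).
    Then x = 4 + 5·0 = 4, valid modulo lcm(5, 13) = 65: x ≡ 4 (mod 65).
  Combine with x ≡ 3 (mod 7): since gcd(65, 7) = 1, we get a unique residue mod 455.
    Write x = 4 + 65·t and substitute into x ≡ 3 (mod 7): 65·t ≡ 3 − 4 = -1 (mod 7).
    Reduce coefficients mod 7: 2·t ≡ 6 (mod 7).
    The inverse of 2 mod 7 is 4 (since 2·4 = 8 = 1·7 + 1), so t ≡ 4·6 = 24 ≡ 3 (mod 7).
    Then x = 4 + 65·3 = 199, valid modulo lcm(65, 7) = 455: x ≡ 199 (mod 455).
Verify: 199 mod 5 = 4 ✓, 199 mod 13 = 4 ✓, 199 mod 7 = 3 ✓.

x ≡ 199 (mod 455).


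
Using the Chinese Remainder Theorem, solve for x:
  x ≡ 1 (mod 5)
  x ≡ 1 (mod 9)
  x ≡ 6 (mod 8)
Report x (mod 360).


Moduli 5, 9, 8 are pairwise coprime; by CRT there is a unique solution modulo M = 5 · 9 · 8 = 360.
Solve pairwise, accumulating the modulus:
  Start with x ≡ 1 (mod 5).
  Combine with x ≡ 1 (mod 9): since gcd(5, 9) = 1, we get a unique residue mod 45.
    Write x = 1 + 5·t and substitute into x ≡ 1 (mod 9): 5·t ≡ 1 − 1 = 0 (mod 9).
    The inverse of 5 mod 9 is 2 (since 5·2 = 10 = 1·9 + 1), so t ≡ 2·0 = 0 ≡ 0 (mod 9).
    Then x = 1 + 5·0 = 1, valid modulo lcm(5, 9) = 45: x ≡ 1 (mod 45).
  Combine with x ≡ 6 (mod 8): since gcd(45, 8) = 1, we get a unique residue mod 360.
    Write x = 1 + 45·t and substitute into x ≡ 6 (mod 8): 45·t ≡ 6 − 1 = 5 (mod 8).
    Reduce coefficients mod 8: 5·t ≡ 5 (mod 8).
    The inverse of 5 mod 8 is 5 (since 5·5 = 25 = 3·8 + 1), so t ≡ 5·5 = 25 ≡ 1 (mod 8).
    Then x = 1 + 45·1 = 46, valid modulo lcm(45, 8) = 360: x ≡ 46 (mod 360).
Verify: 46 mod 5 = 1 ✓, 46 mod 9 = 1 ✓, 46 mod 8 = 6 ✓.

x ≡ 46 (mod 360).


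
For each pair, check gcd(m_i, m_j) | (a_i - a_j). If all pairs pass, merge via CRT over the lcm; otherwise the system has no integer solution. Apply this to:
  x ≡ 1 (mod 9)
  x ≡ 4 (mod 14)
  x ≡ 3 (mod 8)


Moduli 9, 14, 8 are not pairwise coprime, so CRT works modulo lcm(m_i) when all pairwise compatibility conditions hold.
Pairwise compatibility: gcd(m_i, m_j) must divide a_i - a_j for every pair.
Merge one congruence at a time:
  Start: x ≡ 1 (mod 9).
  Combine with x ≡ 4 (mod 14): gcd(9, 14) = 1; 4 - 1 = 3, which IS divisible by 1, so compatible.
    Write x = 1 + 9·t and substitute into x ≡ 4 (mod 14): 9·t ≡ 4 − 1 = 3 (mod 14).
    The inverse of 9 mod 14 is 11 (since 9·11 = 99 = 7·14 + 1), so t ≡ 11·3 = 33 ≡ 5 (mod 14).
    Then x = 1 + 9·5 = 46, valid modulo lcm(9, 14) = 126: x ≡ 46 (mod 126).
  Combine with x ≡ 3 (mod 8): gcd(126, 8) = 2, and 3 - 46 = -43 is NOT divisible by 2.
    ⇒ system is inconsistent (no integer solution).

No solution (the system is inconsistent).


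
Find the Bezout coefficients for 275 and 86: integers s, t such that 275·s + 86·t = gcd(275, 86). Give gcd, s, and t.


Euclidean algorithm on (275, 86) — divide until remainder is 0:
  275 = 3 · 86 + 17
  86 = 5 · 17 + 1
  17 = 17 · 1 + 0
gcd(275, 86) = 1.
Track Bezout coefficients alongside the remainders: start with r₀ = 275 = a·1 + b·0 (s = 1, t = 0) and r₁ = 86 = a·0 + b·1 (s = 0, t = 1); each new remainder r_{k+1} = r_{k-1} − q_k·r_k inherits s_{k+1} = s_{k-1} − q_k·s_k, t_{k+1} = t_{k-1} − q_k·t_k, so r_k = a·s_k + b·t_k at every step:
  q = 3: r = 17, s = 1 − 3·0 = 1, t = 0 − 3·1 = -3  (check: 275·1 + 86·(-3) = 17)
  q = 5: r = 1, s = 0 − 5·1 = -5, t = 1 − 5·(-3) = 16  (check: 275·(-5) + 86·16 = 1)
The row with r = 1 (the gcd) gives the Bezout coefficients s = -5, t = 16.
Result: 275 · (-5) + 86 · (16) = 1.

gcd(275, 86) = 1; s = -5, t = 16 (check: 275·(-5) + 86·16 = 1).


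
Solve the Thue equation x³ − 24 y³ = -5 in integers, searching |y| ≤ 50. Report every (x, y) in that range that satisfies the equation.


The equation is x³ - 24y³ = -5. For fixed y, x³ = 24·y³ − 5, so a solution requires the RHS to be a perfect cube.
Strategy: iterate y from -50 to 50, compute RHS = 24·y³ − 5, and check whether it is a (positive or negative) perfect cube.
Check small values of y:
  y = 0: RHS = -5 is not a perfect cube.
  y = 1: RHS = 19 is not a perfect cube.
  y = -1: RHS = -29 is not a perfect cube.
  y = 2: RHS = 187 is not a perfect cube.
  y = -2: RHS = -197 is not a perfect cube.
  y = 3: RHS = 643 is not a perfect cube.
  y = -3: RHS = -653 is not a perfect cube.
Continuing the search up to |y| = 50 finds no solutions either.
No (x, y) in the scanned range satisfies the equation.

No integer solutions with |y| ≤ 50.


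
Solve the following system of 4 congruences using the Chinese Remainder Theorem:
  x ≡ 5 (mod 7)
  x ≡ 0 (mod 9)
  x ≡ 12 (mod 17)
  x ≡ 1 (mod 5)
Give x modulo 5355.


Product of moduli M = 7 · 9 · 17 · 5 = 5355.
Merge one congruence at a time:
  Start: x ≡ 5 (mod 7).
  Combine with x ≡ 0 (mod 9); new modulus lcm = 63.
    Write x = 5 + 7·t and substitute into x ≡ 0 (mod 9): 7·t ≡ 0 − 5 = -5 (mod 9).
    Reduce coefficients mod 9: 7·t ≡ 4 (mod 9).
    The inverse of 7 mod 9 is 4 (since 7·4 = 28 = 3·9 + 1), so t ≡ 4·4 = 16 ≡ 7 (mod 9).
    Then x = 5 + 7·7 = 54, valid modulo lcm(7, 9) = 63: x ≡ 54 (mod 63).
  Combine with x ≡ 12 (mod 17); new modulus lcm = 1071.
    Write x = 54 + 63·t and substitute into x ≡ 12 (mod 17): 63·t ≡ 12 − 54 = -42 (mod 17).
    Reduce coefficients mod 17: 12·t ≡ 9 (mod 17).
    The inverse of 12 mod 17 is 10 (since 12·10 = 120 = 7·17 + 1), so t ≡ 10·9 = 90 ≡ 5 (mod 17).
    Then x = 54 + 63·5 = 369, valid modulo lcm(63, 17) = 1071: x ≡ 369 (mod 1071).
  Combine with x ≡ 1 (mod 5); new modulus lcm = 5355.
    Write x = 369 + 1071·t and substitute into x ≡ 1 (mod 5): 1071·t ≡ 1 − 369 = -368 (mod 5).
    Reduce coefficients mod 5: 1·t ≡ 2 (mod 5).
    So t ≡ 2 (mod 5).
    Then x = 369 + 1071·2 = 2511, valid modulo lcm(1071, 5) = 5355: x ≡ 2511 (mod 5355).
Verify against each original: 2511 mod 7 = 5, 2511 mod 9 = 0, 2511 mod 17 = 12, 2511 mod 5 = 1.

x ≡ 2511 (mod 5355).


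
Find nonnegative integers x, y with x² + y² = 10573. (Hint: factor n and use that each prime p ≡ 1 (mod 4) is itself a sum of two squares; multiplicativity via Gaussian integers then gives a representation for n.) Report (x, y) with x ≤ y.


Step 1: Factor n = 10573 = 97 · 109.
Step 2: Check the mod-4 condition on each prime factor: 97 ≡ 1 (mod 4), exponent 1; 109 ≡ 1 (mod 4), exponent 1.
All primes ≡ 3 (mod 4) appear to even exponent (or don't appear), so by the two-squares theorem n IS expressible as a sum of two squares.
Step 3: Build a representation. Here n = 97 · 109 is a product of primes ≡ 1 (mod 4). Each prime p ≡ 1 (mod 4) is itself a sum of two squares; find a² by testing p − a² for a perfect square:
  97: 97 − 1² = 96, 97 − 2² = 93, 97 − 3² = 88, 97 − 4² = 81 = 9² ⇒ 97 = 4² + 9².
  109: 109 − 1² = 108, 109 − 2² = 105, 109 − 3² = 100 = 10² ⇒ 109 = 3² + 10².
  Combine using the Brahmagupta–Fibonacci identity (a² + b²)(c² + d²) = (ac − bd)² + (ad + bc)² = (ac + bd)² + (ad − bc)²:
  97 · 109 = 10573: from (4² + 9²)(3² + 10²), take (4·3 − 9·10, 4·10 + 9·3) = (12 − 90, 40 + 27) = (-78, 67); dropping signs (only squares matter) gives (78, 67); check 78² + 67² = 6084 + 4489 = 10573 ✓.
Step 4: Order so x ≤ y and verify: 67² + 78² = 4489 + 6084 = 10573 = n. ✓

n = 10573 = 67² + 78² (one valid representation with x ≤ y).


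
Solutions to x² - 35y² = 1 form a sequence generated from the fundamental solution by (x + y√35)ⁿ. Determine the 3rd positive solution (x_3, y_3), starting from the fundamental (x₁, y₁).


Step 1: Find the fundamental solution (x₁, y₁) of x² - 35y² = 1.
  Expand √35 as a continued fraction. a₀ = ⌊√35⌋ = 5; iterate m_{k+1} = d_k·a_k − m_k, d_{k+1} = (35 − m_{k+1}²)/d_k, a_{k+1} = ⌊(a₀ + m_{k+1})/d_{k+1}⌋ (starting m₀ = 0, d₀ = 1), with convergents p_k = a_k·p_{k-1} + p_{k-2}, q_k = a_k·q_{k-1} + q_{k-2} (p₋₁ = 1, q₋₁ = 0):
  k = 0: a₀ = 5; p₀/q₀ = 5/1; p₀² − 35·q₀² = 25 − 35 = -10.
  k = 1: m = 5, d = 10, a = ⌊(5 + 5)/10⌋ = 1; p/q = (1·5 + 1)/(1·1 + 0) = 6/1; p² − 35·q² = 36 − 35 = 1.
  The first convergent with p² − 35·q² = 1 gives the fundamental solution (x₁, y₁) = (6, 1).
Step 2: Apply the recurrence (x_{n+1}, y_{n+1}) = (x₁x_n + 35y₁y_n, x₁y_n + y₁x_n) repeatedly.
  From (x_1, y_1) = (6, 1): x_2 = 6·6 + 35·1·1 = 71; y_2 = 6·1 + 1·6 = 12.
  From (x_2, y_2) = (71, 12): x_3 = 6·71 + 35·1·12 = 846; y_3 = 6·12 + 1·71 = 143.
Step 3: Verify x_3² - 35·y_3² = 715716 - 715715 = 1 (should be 1). ✓

(x_1, y_1) = (6, 1); (x_3, y_3) = (846, 143).


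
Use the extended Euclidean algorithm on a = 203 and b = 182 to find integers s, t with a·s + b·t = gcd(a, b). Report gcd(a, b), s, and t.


Euclidean algorithm on (203, 182) — divide until remainder is 0:
  203 = 1 · 182 + 21
  182 = 8 · 21 + 14
  21 = 1 · 14 + 7
  14 = 2 · 7 + 0
gcd(203, 182) = 7.
Track Bezout coefficients alongside the remainders: start with r₀ = 203 = a·1 + b·0 (s = 1, t = 0) and r₁ = 182 = a·0 + b·1 (s = 0, t = 1); each new remainder r_{k+1} = r_{k-1} − q_k·r_k inherits s_{k+1} = s_{k-1} − q_k·s_k, t_{k+1} = t_{k-1} − q_k·t_k, so r_k = a·s_k + b·t_k at every step:
  q = 1: r = 21, s = 1 − 1·0 = 1, t = 0 − 1·1 = -1  (check: 203·1 + 182·(-1) = 21)
  q = 8: r = 14, s = 0 − 8·1 = -8, t = 1 − 8·(-1) = 9  (check: 203·(-8) + 182·9 = 14)
  q = 1: r = 7, s = 1 − 1·(-8) = 9, t = -1 − 1·9 = -10  (check: 203·9 + 182·(-10) = 7)
The row with r = 7 (the gcd) gives the Bezout coefficients s = 9, t = -10.
Result: 203 · (9) + 182 · (-10) = 7.

gcd(203, 182) = 7; s = 9, t = -10 (check: 203·9 + 182·(-10) = 7).


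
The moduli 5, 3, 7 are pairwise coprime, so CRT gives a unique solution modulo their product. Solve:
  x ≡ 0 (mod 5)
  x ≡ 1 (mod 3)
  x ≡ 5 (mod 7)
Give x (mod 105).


Moduli 5, 3, 7 are pairwise coprime; by CRT there is a unique solution modulo M = 5 · 3 · 7 = 105.
Solve pairwise, accumulating the modulus:
  Start with x ≡ 0 (mod 5).
  Combine with x ≡ 1 (mod 3): since gcd(5, 3) = 1, we get a unique residue mod 15.
    Write x = 0 + 5·t and substitute into x ≡ 1 (mod 3): 5·t ≡ 1 − 0 = 1 (mod 3).
    Reduce coefficients mod 3: 2·t ≡ 1 (mod 3).
    The inverse of 2 mod 3 is 2 (since 2·2 = 4 = 1·3 + 1), so t ≡ 2·1 = 2 ≡ 2 (mod 3).
    Then x = 0 + 5·2 = 10, valid modulo lcm(5, 3) = 15: x ≡ 10 (mod 15).
  Combine with x ≡ 5 (mod 7): since gcd(15, 7) = 1, we get a unique residue mod 105.
    Write x = 10 + 15·t and substitute into x ≡ 5 (mod 7): 15·t ≡ 5 − 10 = -5 (mod 7).
    Reduce coefficients mod 7: 1·t ≡ 2 (mod 7).
    So t ≡ 2 (mod 7).
    Then x = 10 + 15·2 = 40, valid modulo lcm(15, 7) = 105: x ≡ 40 (mod 105).
Verify: 40 mod 5 = 0 ✓, 40 mod 3 = 1 ✓, 40 mod 7 = 5 ✓.

x ≡ 40 (mod 105).


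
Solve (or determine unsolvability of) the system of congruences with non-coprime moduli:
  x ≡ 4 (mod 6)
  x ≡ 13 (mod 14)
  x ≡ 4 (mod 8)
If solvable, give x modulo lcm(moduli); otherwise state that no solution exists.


Moduli 6, 14, 8 are not pairwise coprime, so CRT works modulo lcm(m_i) when all pairwise compatibility conditions hold.
Pairwise compatibility: gcd(m_i, m_j) must divide a_i - a_j for every pair.
Merge one congruence at a time:
  Start: x ≡ 4 (mod 6).
  Combine with x ≡ 13 (mod 14): gcd(6, 14) = 2, and 13 - 4 = 9 is NOT divisible by 2.
    ⇒ system is inconsistent (no integer solution).

No solution (the system is inconsistent).


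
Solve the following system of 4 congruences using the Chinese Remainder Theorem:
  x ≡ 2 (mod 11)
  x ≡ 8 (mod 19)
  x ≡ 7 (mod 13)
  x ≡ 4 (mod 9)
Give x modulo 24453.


Product of moduli M = 11 · 19 · 13 · 9 = 24453.
Merge one congruence at a time:
  Start: x ≡ 2 (mod 11).
  Combine with x ≡ 8 (mod 19); new modulus lcm = 209.
    Write x = 2 + 11·t and substitute into x ≡ 8 (mod 19): 11·t ≡ 8 − 2 = 6 (mod 19).
    The inverse of 11 mod 19 is 7 (since 11·7 = 77 = 4·19 + 1), so t ≡ 7·6 = 42 ≡ 4 (mod 19).
    Then x = 2 + 11·4 = 46, valid modulo lcm(11, 19) = 209: x ≡ 46 (mod 209).
  Combine with x ≡ 7 (mod 13); new modulus lcm = 2717.
    Write x = 46 + 209·t and substitute into x ≡ 7 (mod 13): 209·t ≡ 7 − 46 = -39 (mod 13).
    Reduce coefficients mod 13: 1·t ≡ 0 (mod 13).
    So t ≡ 0 (mod 13).
    Then x = 46 + 209·0 = 46, valid modulo lcm(209, 13) = 2717: x ≡ 46 (mod 2717).
  Combine with x ≡ 4 (mod 9); new modulus lcm = 24453.
    Write x = 46 + 2717·t and substitute into x ≡ 4 (mod 9): 2717·t ≡ 4 − 46 = -42 (mod 9).
    Reduce coefficients mod 9: 8·t ≡ 3 (mod 9).
    The inverse of 8 mod 9 is 8 (since 8·8 = 64 = 7·9 + 1), so t ≡ 8·3 = 24 ≡ 6 (mod 9).
    Then x = 46 + 2717·6 = 16348, valid modulo lcm(2717, 9) = 24453: x ≡ 16348 (mod 24453).
Verify against each original: 16348 mod 11 = 2, 16348 mod 19 = 8, 16348 mod 13 = 7, 16348 mod 9 = 4.

x ≡ 16348 (mod 24453).


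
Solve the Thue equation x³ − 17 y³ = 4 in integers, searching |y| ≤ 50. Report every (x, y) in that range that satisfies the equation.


The equation is x³ - 17y³ = 4. For fixed y, x³ = 17·y³ + 4, so a solution requires the RHS to be a perfect cube.
Strategy: iterate y from -50 to 50, compute RHS = 17·y³ + 4, and check whether it is a (positive or negative) perfect cube.
Check small values of y:
  y = 0: RHS = 4 is not a perfect cube.
  y = 1: RHS = 21 is not a perfect cube.
  y = -1: RHS = -13 is not a perfect cube.
  y = 2: RHS = 140 is not a perfect cube.
  y = -2: RHS = -132 is not a perfect cube.
  y = 3: RHS = 463 is not a perfect cube.
  y = -3: RHS = -455 is not a perfect cube.
Continuing the search up to |y| = 50 finds no solutions either.
No (x, y) in the scanned range satisfies the equation.

No integer solutions with |y| ≤ 50.


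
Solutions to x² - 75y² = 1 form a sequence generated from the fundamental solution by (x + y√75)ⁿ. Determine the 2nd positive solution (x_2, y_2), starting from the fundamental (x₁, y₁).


Step 1: Find the fundamental solution (x₁, y₁) of x² - 75y² = 1.
  Expand √75 as a continued fraction. a₀ = ⌊√75⌋ = 8; iterate m_{k+1} = d_k·a_k − m_k, d_{k+1} = (75 − m_{k+1}²)/d_k, a_{k+1} = ⌊(a₀ + m_{k+1})/d_{k+1}⌋ (starting m₀ = 0, d₀ = 1), with convergents p_k = a_k·p_{k-1} + p_{k-2}, q_k = a_k·q_{k-1} + q_{k-2} (p₋₁ = 1, q₋₁ = 0):
  k = 0: a₀ = 8; p₀/q₀ = 8/1; p₀² − 75·q₀² = 64 − 75 = -11.
  k = 1: m = 8, d = 11, a = ⌊(8 + 8)/11⌋ = 1; p/q = (1·8 + 1)/(1·1 + 0) = 9/1; p² − 75·q² = 81 − 75 = 6.
  k = 2: m = 3, d = 6, a = ⌊(8 + 3)/6⌋ = 1; p/q = (1·9 + 8)/(1·1 + 1) = 17/2; p² − 75·q² = 289 − 300 = -11.
  k = 3: m = 3, d = 11, a = ⌊(8 + 3)/11⌋ = 1; p/q = (1·17 + 9)/(1·2 + 1) = 26/3; p² − 75·q² = 676 − 675 = 1.
  The first convergent with p² − 75·q² = 1 gives the fundamental solution (x₁, y₁) = (26, 3).
Step 2: Apply the recurrence (x_{n+1}, y_{n+1}) = (x₁x_n + 75y₁y_n, x₁y_n + y₁x_n) repeatedly.
  From (x_1, y_1) = (26, 3): x_2 = 26·26 + 75·3·3 = 1351; y_2 = 26·3 + 3·26 = 156.
Step 3: Verify x_2² - 75·y_2² = 1825201 - 1825200 = 1 (should be 1). ✓

(x_1, y_1) = (26, 3); (x_2, y_2) = (1351, 156).


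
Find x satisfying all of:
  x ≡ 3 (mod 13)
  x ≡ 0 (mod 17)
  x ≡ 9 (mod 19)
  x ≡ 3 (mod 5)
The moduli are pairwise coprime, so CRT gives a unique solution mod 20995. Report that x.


Product of moduli M = 13 · 17 · 19 · 5 = 20995.
Merge one congruence at a time:
  Start: x ≡ 3 (mod 13).
  Combine with x ≡ 0 (mod 17); new modulus lcm = 221.
    Write x = 3 + 13·t and substitute into x ≡ 0 (mod 17): 13·t ≡ 0 − 3 = -3 (mod 17).
    Reduce coefficients mod 17: 13·t ≡ 14 (mod 17).
    The inverse of 13 mod 17 is 4 (since 13·4 = 52 = 3·17 + 1), so t ≡ 4·14 = 56 ≡ 5 (mod 17).
    Then x = 3 + 13·5 = 68, valid modulo lcm(13, 17) = 221: x ≡ 68 (mod 221).
  Combine with x ≡ 9 (mod 19); new modulus lcm = 4199.
    Write x = 68 + 221·t and substitute into x ≡ 9 (mod 19): 221·t ≡ 9 − 68 = -59 (mod 19).
    Reduce coefficients mod 19: 12·t ≡ 17 (mod 19).
    The inverse of 12 mod 19 is 8 (since 12·8 = 96 = 5·19 + 1), so t ≡ 8·17 = 136 ≡ 3 (mod 19).
    Then x = 68 + 221·3 = 731, valid modulo lcm(221, 19) = 4199: x ≡ 731 (mod 4199).
  Combine with x ≡ 3 (mod 5); new modulus lcm = 20995.
    Write x = 731 + 4199·t and substitute into x ≡ 3 (mod 5): 4199·t ≡ 3 − 731 = -728 (mod 5).
    Reduce coefficients mod 5: 4·t ≡ 2 (mod 5).
    The inverse of 4 mod 5 is 4 (since 4·4 = 16 = 3·5 + 1), so t ≡ 4·2 = 8 ≡ 3 (mod 5).
    Then x = 731 + 4199·3 = 13328, valid modulo lcm(4199, 5) = 20995: x ≡ 13328 (mod 20995).
Verify against each original: 13328 mod 13 = 3, 13328 mod 17 = 0, 13328 mod 19 = 9, 13328 mod 5 = 3.

x ≡ 13328 (mod 20995).


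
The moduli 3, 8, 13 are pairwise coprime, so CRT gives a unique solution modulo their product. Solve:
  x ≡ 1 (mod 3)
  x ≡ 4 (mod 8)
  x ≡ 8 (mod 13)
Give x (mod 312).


Moduli 3, 8, 13 are pairwise coprime; by CRT there is a unique solution modulo M = 3 · 8 · 13 = 312.
Solve pairwise, accumulating the modulus:
  Start with x ≡ 1 (mod 3).
  Combine with x ≡ 4 (mod 8): since gcd(3, 8) = 1, we get a unique residue mod 24.
    Write x = 1 + 3·t and substitute into x ≡ 4 (mod 8): 3·t ≡ 4 − 1 = 3 (mod 8).
    The inverse of 3 mod 8 is 3 (since 3·3 = 9 = 1·8 + 1), so t ≡ 3·3 = 9 ≡ 1 (mod 8).
    Then x = 1 + 3·1 = 4, valid modulo lcm(3, 8) = 24: x ≡ 4 (mod 24).
  Combine with x ≡ 8 (mod 13): since gcd(24, 13) = 1, we get a unique residue mod 312.
    Write x = 4 + 24·t and substitute into x ≡ 8 (mod 13): 24·t ≡ 8 − 4 = 4 (mod 13).
    Reduce coefficients mod 13: 11·t ≡ 4 (mod 13).
    The inverse of 11 mod 13 is 6 (since 11·6 = 66 = 5·13 + 1), so t ≡ 6·4 = 24 ≡ 11 (mod 13).
    Then x = 4 + 24·11 = 268, valid modulo lcm(24, 13) = 312: x ≡ 268 (mod 312).
Verify: 268 mod 3 = 1 ✓, 268 mod 8 = 4 ✓, 268 mod 13 = 8 ✓.

x ≡ 268 (mod 312).


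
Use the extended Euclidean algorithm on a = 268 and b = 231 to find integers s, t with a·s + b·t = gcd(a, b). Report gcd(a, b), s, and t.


Euclidean algorithm on (268, 231) — divide until remainder is 0:
  268 = 1 · 231 + 37
  231 = 6 · 37 + 9
  37 = 4 · 9 + 1
  9 = 9 · 1 + 0
gcd(268, 231) = 1.
Track Bezout coefficients alongside the remainders: start with r₀ = 268 = a·1 + b·0 (s = 1, t = 0) and r₁ = 231 = a·0 + b·1 (s = 0, t = 1); each new remainder r_{k+1} = r_{k-1} − q_k·r_k inherits s_{k+1} = s_{k-1} − q_k·s_k, t_{k+1} = t_{k-1} − q_k·t_k, so r_k = a·s_k + b·t_k at every step:
  q = 1: r = 37, s = 1 − 1·0 = 1, t = 0 − 1·1 = -1  (check: 268·1 + 231·(-1) = 37)
  q = 6: r = 9, s = 0 − 6·1 = -6, t = 1 − 6·(-1) = 7  (check: 268·(-6) + 231·7 = 9)
  q = 4: r = 1, s = 1 − 4·(-6) = 25, t = -1 − 4·7 = -29  (check: 268·25 + 231·(-29) = 1)
The row with r = 1 (the gcd) gives the Bezout coefficients s = 25, t = -29.
Result: 268 · (25) + 231 · (-29) = 1.

gcd(268, 231) = 1; s = 25, t = -29 (check: 268·25 + 231·(-29) = 1).


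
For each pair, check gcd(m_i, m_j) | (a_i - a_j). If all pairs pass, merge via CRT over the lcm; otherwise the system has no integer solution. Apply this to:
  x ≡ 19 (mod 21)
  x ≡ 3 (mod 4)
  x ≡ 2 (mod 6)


Moduli 21, 4, 6 are not pairwise coprime, so CRT works modulo lcm(m_i) when all pairwise compatibility conditions hold.
Pairwise compatibility: gcd(m_i, m_j) must divide a_i - a_j for every pair.
Merge one congruence at a time:
  Start: x ≡ 19 (mod 21).
  Combine with x ≡ 3 (mod 4): gcd(21, 4) = 1; 3 - 19 = -16, which IS divisible by 1, so compatible.
    Write x = 19 + 21·t and substitute into x ≡ 3 (mod 4): 21·t ≡ 3 − 19 = -16 (mod 4).
    Reduce coefficients mod 4: 1·t ≡ 0 (mod 4).
    So t ≡ 0 (mod 4).
    Then x = 19 + 21·0 = 19, valid modulo lcm(21, 4) = 84: x ≡ 19 (mod 84).
  Combine with x ≡ 2 (mod 6): gcd(84, 6) = 6, and 2 - 19 = -17 is NOT divisible by 6.
    ⇒ system is inconsistent (no integer solution).

No solution (the system is inconsistent).


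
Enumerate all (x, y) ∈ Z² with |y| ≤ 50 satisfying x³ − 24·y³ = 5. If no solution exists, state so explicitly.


The equation is x³ - 24y³ = 5. For fixed y, x³ = 24·y³ + 5, so a solution requires the RHS to be a perfect cube.
Strategy: iterate y from -50 to 50, compute RHS = 24·y³ + 5, and check whether it is a (positive or negative) perfect cube.
Check small values of y:
  y = 0: RHS = 5 is not a perfect cube.
  y = 1: RHS = 29 is not a perfect cube.
  y = -1: RHS = -19 is not a perfect cube.
  y = 2: RHS = 197 is not a perfect cube.
  y = -2: RHS = -187 is not a perfect cube.
  y = 3: RHS = 653 is not a perfect cube.
  y = -3: RHS = -643 is not a perfect cube.
Continuing the search up to |y| = 50 finds no solutions either.
No (x, y) in the scanned range satisfies the equation.

No integer solutions with |y| ≤ 50.


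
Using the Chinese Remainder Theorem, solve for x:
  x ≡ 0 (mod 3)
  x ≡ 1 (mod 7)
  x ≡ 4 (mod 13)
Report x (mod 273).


Moduli 3, 7, 13 are pairwise coprime; by CRT there is a unique solution modulo M = 3 · 7 · 13 = 273.
Solve pairwise, accumulating the modulus:
  Start with x ≡ 0 (mod 3).
  Combine with x ≡ 1 (mod 7): since gcd(3, 7) = 1, we get a unique residue mod 21.
    Write x = 0 + 3·t and substitute into x ≡ 1 (mod 7): 3·t ≡ 1 − 0 = 1 (mod 7).
    The inverse of 3 mod 7 is 5 (since 3·5 = 15 = 2·7 + 1), so t ≡ 5·1 = 5 ≡ 5 (mod 7).
    Then x = 0 + 3·5 = 15, valid modulo lcm(3, 7) = 21: x ≡ 15 (mod 21).
  Combine with x ≡ 4 (mod 13): since gcd(21, 13) = 1, we get a unique residue mod 273.
    Write x = 15 + 21·t and substitute into x ≡ 4 (mod 13): 21·t ≡ 4 − 15 = -11 (mod 13).
    Reduce coefficients mod 13: 8·t ≡ 2 (mod 13).
    The inverse of 8 mod 13 is 5 (since 8·5 = 40 = 3·13 + 1), so t ≡ 5·2 = 10 ≡ 10 (mod 13).
    Then x = 15 + 21·10 = 225, valid modulo lcm(21, 13) = 273: x ≡ 225 (mod 273).
Verify: 225 mod 3 = 0 ✓, 225 mod 7 = 1 ✓, 225 mod 13 = 4 ✓.

x ≡ 225 (mod 273).


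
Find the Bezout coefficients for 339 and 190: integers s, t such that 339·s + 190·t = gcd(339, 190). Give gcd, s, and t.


Euclidean algorithm on (339, 190) — divide until remainder is 0:
  339 = 1 · 190 + 149
  190 = 1 · 149 + 41
  149 = 3 · 41 + 26
  41 = 1 · 26 + 15
  26 = 1 · 15 + 11
  15 = 1 · 11 + 4
  11 = 2 · 4 + 3
  4 = 1 · 3 + 1
  3 = 3 · 1 + 0
gcd(339, 190) = 1.
Track Bezout coefficients alongside the remainders: start with r₀ = 339 = a·1 + b·0 (s = 1, t = 0) and r₁ = 190 = a·0 + b·1 (s = 0, t = 1); each new remainder r_{k+1} = r_{k-1} − q_k·r_k inherits s_{k+1} = s_{k-1} − q_k·s_k, t_{k+1} = t_{k-1} − q_k·t_k, so r_k = a·s_k + b·t_k at every step:
  q = 1: r = 149, s = 1 − 1·0 = 1, t = 0 − 1·1 = -1  (check: 339·1 + 190·(-1) = 149)
  q = 1: r = 41, s = 0 − 1·1 = -1, t = 1 − 1·(-1) = 2  (check: 339·(-1) + 190·2 = 41)
  q = 3: r = 26, s = 1 − 3·(-1) = 4, t = -1 − 3·2 = -7  (check: 339·4 + 190·(-7) = 26)
  q = 1: r = 15, s = -1 − 1·4 = -5, t = 2 − 1·(-7) = 9  (check: 339·(-5) + 190·9 = 15)
  q = 1: r = 11, s = 4 − 1·(-5) = 9, t = -7 − 1·9 = -16  (check: 339·9 + 190·(-16) = 11)
  q = 1: r = 4, s = -5 − 1·9 = -14, t = 9 − 1·(-16) = 25  (check: 339·(-14) + 190·25 = 4)
  q = 2: r = 3, s = 9 − 2·(-14) = 37, t = -16 − 2·25 = -66  (check: 339·37 + 190·(-66) = 3)
  q = 1: r = 1, s = -14 − 1·37 = -51, t = 25 − 1·(-66) = 91  (check: 339·(-51) + 190·91 = 1)
The row with r = 1 (the gcd) gives the Bezout coefficients s = -51, t = 91.
Result: 339 · (-51) + 190 · (91) = 1.

gcd(339, 190) = 1; s = -51, t = 91 (check: 339·(-51) + 190·91 = 1).


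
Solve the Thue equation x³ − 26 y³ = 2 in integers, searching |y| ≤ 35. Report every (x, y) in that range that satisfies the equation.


The equation is x³ - 26y³ = 2. For fixed y, x³ = 26·y³ + 2, so a solution requires the RHS to be a perfect cube.
Strategy: iterate y from -35 to 35, compute RHS = 26·y³ + 2, and check whether it is a (positive or negative) perfect cube.
Check small values of y:
  y = 0: RHS = 2 is not a perfect cube.
  y = 1: RHS = 28 is not a perfect cube.
  y = -1: RHS = -24 is not a perfect cube.
  y = 2: RHS = 210 is not a perfect cube.
  y = -2: RHS = -206 is not a perfect cube.
  y = 3: RHS = 704 is not a perfect cube.
  y = -3: RHS = -700 is not a perfect cube.
Continuing the search up to |y| = 35 finds no solutions either.
No (x, y) in the scanned range satisfies the equation.

No integer solutions with |y| ≤ 35.


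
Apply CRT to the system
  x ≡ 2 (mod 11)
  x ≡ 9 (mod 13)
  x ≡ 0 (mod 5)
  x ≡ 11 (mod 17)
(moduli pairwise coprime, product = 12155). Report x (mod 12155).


Product of moduli M = 11 · 13 · 5 · 17 = 12155.
Merge one congruence at a time:
  Start: x ≡ 2 (mod 11).
  Combine with x ≡ 9 (mod 13); new modulus lcm = 143.
    Write x = 2 + 11·t and substitute into x ≡ 9 (mod 13): 11·t ≡ 9 − 2 = 7 (mod 13).
    The inverse of 11 mod 13 is 6 (since 11·6 = 66 = 5·13 + 1), so t ≡ 6·7 = 42 ≡ 3 (mod 13).
    Then x = 2 + 11·3 = 35, valid modulo lcm(11, 13) = 143: x ≡ 35 (mod 143).
  Combine with x ≡ 0 (mod 5); new modulus lcm = 715.
    Write x = 35 + 143·t and substitute into x ≡ 0 (mod 5): 143·t ≡ 0 − 35 = -35 (mod 5).
    Reduce coefficients mod 5: 3·t ≡ 0 (mod 5).
    The inverse of 3 mod 5 is 2 (since 3·2 = 6 = 1·5 + 1), so t ≡ 2·0 = 0 ≡ 0 (mod 5).
    Then x = 35 + 143·0 = 35, valid modulo lcm(143, 5) = 715: x ≡ 35 (mod 715).
  Combine with x ≡ 11 (mod 17); new modulus lcm = 12155.
    Write x = 35 + 715·t and substitute into x ≡ 11 (mod 17): 715·t ≡ 11 − 35 = -24 (mod 17).
    Reduce coefficients mod 17: 1·t ≡ 10 (mod 17).
    So t ≡ 10 (mod 17).
    Then x = 35 + 715·10 = 7185, valid modulo lcm(715, 17) = 12155: x ≡ 7185 (mod 12155).
Verify against each original: 7185 mod 11 = 2, 7185 mod 13 = 9, 7185 mod 5 = 0, 7185 mod 17 = 11.

x ≡ 7185 (mod 12155).
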